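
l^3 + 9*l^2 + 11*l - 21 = (l - 1)*(l + 3)*(l + 7)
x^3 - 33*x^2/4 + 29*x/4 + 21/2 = (x - 7)*(x - 2)*(x + 3/4)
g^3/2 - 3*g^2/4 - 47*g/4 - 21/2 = (g/2 + 1/2)*(g - 6)*(g + 7/2)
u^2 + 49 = (u - 7*I)*(u + 7*I)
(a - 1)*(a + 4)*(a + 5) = a^3 + 8*a^2 + 11*a - 20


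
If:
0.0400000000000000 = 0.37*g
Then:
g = 0.11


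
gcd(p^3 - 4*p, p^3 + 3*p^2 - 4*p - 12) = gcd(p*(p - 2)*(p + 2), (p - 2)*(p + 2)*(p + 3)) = p^2 - 4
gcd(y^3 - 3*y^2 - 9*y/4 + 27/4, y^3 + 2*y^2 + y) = 1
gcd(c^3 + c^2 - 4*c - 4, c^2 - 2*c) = c - 2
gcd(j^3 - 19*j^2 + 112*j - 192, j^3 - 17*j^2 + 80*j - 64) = j^2 - 16*j + 64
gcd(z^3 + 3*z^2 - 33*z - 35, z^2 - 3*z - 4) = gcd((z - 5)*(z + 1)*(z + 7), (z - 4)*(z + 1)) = z + 1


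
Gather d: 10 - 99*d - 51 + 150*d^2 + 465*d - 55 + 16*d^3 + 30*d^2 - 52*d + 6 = 16*d^3 + 180*d^2 + 314*d - 90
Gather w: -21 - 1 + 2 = -20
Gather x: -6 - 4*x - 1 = -4*x - 7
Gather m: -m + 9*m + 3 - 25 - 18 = 8*m - 40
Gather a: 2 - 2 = 0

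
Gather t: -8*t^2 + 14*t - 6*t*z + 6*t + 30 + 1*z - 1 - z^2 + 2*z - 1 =-8*t^2 + t*(20 - 6*z) - z^2 + 3*z + 28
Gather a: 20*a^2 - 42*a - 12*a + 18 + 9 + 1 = 20*a^2 - 54*a + 28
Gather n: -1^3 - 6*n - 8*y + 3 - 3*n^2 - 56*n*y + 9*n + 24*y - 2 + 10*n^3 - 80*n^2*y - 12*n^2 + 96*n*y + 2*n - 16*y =10*n^3 + n^2*(-80*y - 15) + n*(40*y + 5)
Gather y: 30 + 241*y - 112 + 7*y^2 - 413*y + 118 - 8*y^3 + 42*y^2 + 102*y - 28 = -8*y^3 + 49*y^2 - 70*y + 8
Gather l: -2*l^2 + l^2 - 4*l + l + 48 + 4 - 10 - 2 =-l^2 - 3*l + 40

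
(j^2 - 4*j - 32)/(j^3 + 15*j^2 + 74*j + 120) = (j - 8)/(j^2 + 11*j + 30)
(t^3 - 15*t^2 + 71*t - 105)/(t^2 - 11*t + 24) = (t^2 - 12*t + 35)/(t - 8)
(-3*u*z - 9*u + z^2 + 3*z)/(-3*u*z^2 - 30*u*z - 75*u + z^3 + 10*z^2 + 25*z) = (z + 3)/(z^2 + 10*z + 25)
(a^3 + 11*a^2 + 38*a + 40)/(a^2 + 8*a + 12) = (a^2 + 9*a + 20)/(a + 6)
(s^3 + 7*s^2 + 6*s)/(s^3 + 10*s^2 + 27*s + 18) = s/(s + 3)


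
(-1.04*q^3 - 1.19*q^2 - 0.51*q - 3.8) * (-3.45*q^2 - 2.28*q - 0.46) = 3.588*q^5 + 6.4767*q^4 + 4.9511*q^3 + 14.8202*q^2 + 8.8986*q + 1.748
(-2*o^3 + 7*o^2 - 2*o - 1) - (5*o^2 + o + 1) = -2*o^3 + 2*o^2 - 3*o - 2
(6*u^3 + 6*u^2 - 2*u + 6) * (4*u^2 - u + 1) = 24*u^5 + 18*u^4 - 8*u^3 + 32*u^2 - 8*u + 6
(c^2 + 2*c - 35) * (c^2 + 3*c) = c^4 + 5*c^3 - 29*c^2 - 105*c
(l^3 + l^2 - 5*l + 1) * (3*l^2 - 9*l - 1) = 3*l^5 - 6*l^4 - 25*l^3 + 47*l^2 - 4*l - 1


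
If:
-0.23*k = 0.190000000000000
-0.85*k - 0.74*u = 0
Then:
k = -0.83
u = 0.95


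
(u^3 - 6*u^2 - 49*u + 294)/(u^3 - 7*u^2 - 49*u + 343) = (u - 6)/(u - 7)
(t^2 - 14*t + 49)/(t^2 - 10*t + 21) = (t - 7)/(t - 3)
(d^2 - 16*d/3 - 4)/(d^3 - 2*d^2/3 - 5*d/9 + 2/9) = 3*(d - 6)/(3*d^2 - 4*d + 1)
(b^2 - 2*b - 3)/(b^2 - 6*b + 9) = (b + 1)/(b - 3)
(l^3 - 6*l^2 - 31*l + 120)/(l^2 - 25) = (l^2 - 11*l + 24)/(l - 5)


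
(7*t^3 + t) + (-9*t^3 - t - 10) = -2*t^3 - 10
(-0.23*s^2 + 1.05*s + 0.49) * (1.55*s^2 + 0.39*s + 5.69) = -0.3565*s^4 + 1.5378*s^3 - 0.1397*s^2 + 6.1656*s + 2.7881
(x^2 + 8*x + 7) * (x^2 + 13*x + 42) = x^4 + 21*x^3 + 153*x^2 + 427*x + 294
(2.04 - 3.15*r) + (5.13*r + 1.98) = 1.98*r + 4.02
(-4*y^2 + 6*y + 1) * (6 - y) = 4*y^3 - 30*y^2 + 35*y + 6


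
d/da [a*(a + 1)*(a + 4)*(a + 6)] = 4*a^3 + 33*a^2 + 68*a + 24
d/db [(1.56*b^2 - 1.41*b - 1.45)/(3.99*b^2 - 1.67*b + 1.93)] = (3.0207*b^2 + 17.5926*b - 5.1428)/(15.9201*b^4 - 13.3266*b^3 + 18.1903*b^2 - 6.4462*b + 3.7249)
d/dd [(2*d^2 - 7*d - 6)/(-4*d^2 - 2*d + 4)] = 2*(-4*d^2 - 4*d - 5)/(4*d^4 + 4*d^3 - 7*d^2 - 4*d + 4)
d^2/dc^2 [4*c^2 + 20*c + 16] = 8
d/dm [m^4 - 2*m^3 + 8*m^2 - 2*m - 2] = 4*m^3 - 6*m^2 + 16*m - 2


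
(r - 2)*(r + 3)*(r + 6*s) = r^3 + 6*r^2*s + r^2 + 6*r*s - 6*r - 36*s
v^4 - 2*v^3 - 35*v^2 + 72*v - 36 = (v - 6)*(v - 1)^2*(v + 6)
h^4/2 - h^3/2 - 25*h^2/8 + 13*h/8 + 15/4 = (h/2 + 1)*(h - 5/2)*(h - 3/2)*(h + 1)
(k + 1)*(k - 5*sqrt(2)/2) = k^2 - 5*sqrt(2)*k/2 + k - 5*sqrt(2)/2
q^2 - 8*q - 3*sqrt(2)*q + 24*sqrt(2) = (q - 8)*(q - 3*sqrt(2))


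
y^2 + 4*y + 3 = (y + 1)*(y + 3)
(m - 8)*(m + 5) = m^2 - 3*m - 40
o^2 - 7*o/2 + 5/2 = (o - 5/2)*(o - 1)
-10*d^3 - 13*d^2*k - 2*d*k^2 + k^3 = (-5*d + k)*(d + k)*(2*d + k)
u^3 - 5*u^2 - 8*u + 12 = (u - 6)*(u - 1)*(u + 2)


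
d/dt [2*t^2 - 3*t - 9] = 4*t - 3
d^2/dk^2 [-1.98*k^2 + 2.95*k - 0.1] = -3.96000000000000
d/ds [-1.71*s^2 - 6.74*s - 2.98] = -3.42*s - 6.74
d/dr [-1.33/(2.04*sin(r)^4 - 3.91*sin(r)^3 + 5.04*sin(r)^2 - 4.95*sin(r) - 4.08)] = (10.8528*sin(r)^3 - 15.6009*sin(r)^2 + 13.4064*sin(r) - 6.5835)*cos(r)/(-2.04*sin(r)^4 + 3.91*sin(r)^3 - 5.04*sin(r)^2 + 4.95*sin(r) + 4.08)^2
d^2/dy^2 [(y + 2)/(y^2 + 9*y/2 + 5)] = 16/(8*y^3 + 60*y^2 + 150*y + 125)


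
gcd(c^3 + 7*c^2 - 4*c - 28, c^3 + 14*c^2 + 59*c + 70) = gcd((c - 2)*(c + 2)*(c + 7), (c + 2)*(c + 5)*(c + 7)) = c^2 + 9*c + 14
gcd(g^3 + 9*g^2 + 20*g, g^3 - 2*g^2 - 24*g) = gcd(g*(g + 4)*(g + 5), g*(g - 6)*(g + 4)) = g^2 + 4*g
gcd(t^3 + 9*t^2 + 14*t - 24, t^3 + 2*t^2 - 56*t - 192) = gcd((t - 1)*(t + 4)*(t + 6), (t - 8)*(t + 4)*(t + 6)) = t^2 + 10*t + 24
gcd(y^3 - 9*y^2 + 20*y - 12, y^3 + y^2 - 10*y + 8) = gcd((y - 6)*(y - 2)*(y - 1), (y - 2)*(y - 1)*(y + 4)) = y^2 - 3*y + 2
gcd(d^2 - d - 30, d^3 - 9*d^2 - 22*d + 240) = d^2 - d - 30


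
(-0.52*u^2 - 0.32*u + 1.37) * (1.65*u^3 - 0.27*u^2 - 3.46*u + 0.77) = -0.858*u^5 - 0.3876*u^4 + 4.1461*u^3 + 0.3369*u^2 - 4.9866*u + 1.0549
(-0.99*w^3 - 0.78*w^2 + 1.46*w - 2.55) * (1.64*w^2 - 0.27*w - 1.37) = -1.6236*w^5 - 1.0119*w^4 + 3.9613*w^3 - 3.5076*w^2 - 1.3117*w + 3.4935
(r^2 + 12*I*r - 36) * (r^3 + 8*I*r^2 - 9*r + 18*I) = r^5 + 20*I*r^4 - 141*r^3 - 378*I*r^2 + 108*r - 648*I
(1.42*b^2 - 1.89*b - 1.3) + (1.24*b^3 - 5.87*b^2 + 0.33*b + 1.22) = 1.24*b^3 - 4.45*b^2 - 1.56*b - 0.0800000000000001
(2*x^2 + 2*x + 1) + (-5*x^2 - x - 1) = -3*x^2 + x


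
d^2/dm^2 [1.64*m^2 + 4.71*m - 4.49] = 3.28000000000000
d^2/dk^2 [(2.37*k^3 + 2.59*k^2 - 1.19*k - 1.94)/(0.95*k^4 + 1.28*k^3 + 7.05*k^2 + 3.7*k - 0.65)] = (4.27785*k^9 + 14.02485*k^8 - 89.2295100000001*k^7 - 243.777238*k^6 - 271.758246*k^5 - 322.904472*k^4 - 447.43846*k^3 - 622.90755*k^2 - 340.02498*k - 74.43265)/(0.857375*k^12 + 3.4656*k^11 + 23.757315*k^10 + 63.551702*k^9 + 201.53961*k^8 + 352.98594*k^7 + 560.436795*k^6 + 555.36525*k^5 + 175.35735*k^4 - 49.4561*k^3 - 17.759625*k^2 + 4.68975*k - 0.274625)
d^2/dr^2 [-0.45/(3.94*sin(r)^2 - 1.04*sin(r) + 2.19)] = (27.94248*sin(r)^4 - 5.53176*sin(r)^3 - 56.95848*sin(r)^2 + 12.08844*sin(r) + 6.7923)/(3.94*sin(r)^2 - 1.04*sin(r) + 2.19)^3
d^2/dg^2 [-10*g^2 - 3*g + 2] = -20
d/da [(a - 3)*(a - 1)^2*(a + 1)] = 4*a^3 - 12*a^2 + 4*a + 4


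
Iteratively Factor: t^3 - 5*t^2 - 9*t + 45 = (t + 3)*(t^2 - 8*t + 15) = (t - 3)*(t + 3)*(t - 5)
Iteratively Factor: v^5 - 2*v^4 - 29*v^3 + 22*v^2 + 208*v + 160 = (v - 5)*(v^4 + 3*v^3 - 14*v^2 - 48*v - 32) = (v - 5)*(v - 4)*(v^3 + 7*v^2 + 14*v + 8) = (v - 5)*(v - 4)*(v + 2)*(v^2 + 5*v + 4) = (v - 5)*(v - 4)*(v + 1)*(v + 2)*(v + 4)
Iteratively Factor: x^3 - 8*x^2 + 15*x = (x - 5)*(x^2 - 3*x) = (x - 5)*(x - 3)*(x)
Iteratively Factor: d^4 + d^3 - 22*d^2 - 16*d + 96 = (d + 3)*(d^3 - 2*d^2 - 16*d + 32) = (d + 3)*(d + 4)*(d^2 - 6*d + 8) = (d - 2)*(d + 3)*(d + 4)*(d - 4)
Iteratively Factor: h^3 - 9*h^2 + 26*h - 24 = (h - 2)*(h^2 - 7*h + 12) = (h - 4)*(h - 2)*(h - 3)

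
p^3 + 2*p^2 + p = p*(p + 1)^2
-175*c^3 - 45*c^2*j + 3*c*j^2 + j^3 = (-7*c + j)*(5*c + j)^2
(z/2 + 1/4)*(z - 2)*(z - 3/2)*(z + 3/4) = z^4/2 - 9*z^3/8 - z^2/2 + 39*z/32 + 9/16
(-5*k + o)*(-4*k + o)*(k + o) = 20*k^3 + 11*k^2*o - 8*k*o^2 + o^3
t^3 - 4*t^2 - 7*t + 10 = (t - 5)*(t - 1)*(t + 2)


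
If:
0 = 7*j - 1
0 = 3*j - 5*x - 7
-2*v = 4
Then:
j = 1/7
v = -2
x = -46/35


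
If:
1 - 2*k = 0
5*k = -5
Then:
No Solution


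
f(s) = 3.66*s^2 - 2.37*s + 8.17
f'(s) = 7.32*s - 2.37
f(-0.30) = 9.21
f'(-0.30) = -4.57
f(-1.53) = 20.36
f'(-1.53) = -13.57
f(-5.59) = 135.79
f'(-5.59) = -43.29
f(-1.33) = 17.80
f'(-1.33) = -12.11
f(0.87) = 8.88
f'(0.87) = 4.00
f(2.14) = 19.86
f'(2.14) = 13.29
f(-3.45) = 59.91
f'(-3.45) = -27.62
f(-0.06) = 8.33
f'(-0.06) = -2.81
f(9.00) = 283.30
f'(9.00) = 63.51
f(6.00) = 125.71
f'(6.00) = 41.55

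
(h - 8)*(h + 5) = h^2 - 3*h - 40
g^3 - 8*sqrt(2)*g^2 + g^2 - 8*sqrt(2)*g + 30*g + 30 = (g + 1)*(g - 5*sqrt(2))*(g - 3*sqrt(2))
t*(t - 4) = t^2 - 4*t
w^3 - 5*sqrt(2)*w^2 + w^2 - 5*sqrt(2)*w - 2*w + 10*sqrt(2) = (w - 1)*(w + 2)*(w - 5*sqrt(2))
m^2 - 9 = (m - 3)*(m + 3)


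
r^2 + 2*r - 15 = (r - 3)*(r + 5)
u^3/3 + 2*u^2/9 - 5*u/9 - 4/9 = (u/3 + 1/3)*(u - 4/3)*(u + 1)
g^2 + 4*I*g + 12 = (g - 2*I)*(g + 6*I)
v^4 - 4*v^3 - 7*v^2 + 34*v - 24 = (v - 4)*(v - 2)*(v - 1)*(v + 3)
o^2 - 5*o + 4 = (o - 4)*(o - 1)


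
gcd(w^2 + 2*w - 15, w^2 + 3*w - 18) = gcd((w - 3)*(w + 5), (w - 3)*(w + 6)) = w - 3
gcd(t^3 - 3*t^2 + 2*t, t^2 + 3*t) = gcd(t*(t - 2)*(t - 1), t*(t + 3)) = t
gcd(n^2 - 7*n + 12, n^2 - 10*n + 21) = n - 3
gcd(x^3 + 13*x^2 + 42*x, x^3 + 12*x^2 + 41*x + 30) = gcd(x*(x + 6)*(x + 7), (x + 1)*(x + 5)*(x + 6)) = x + 6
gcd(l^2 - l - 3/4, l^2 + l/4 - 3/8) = 1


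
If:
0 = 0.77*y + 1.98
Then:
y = -2.57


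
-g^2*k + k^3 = k*(-g + k)*(g + k)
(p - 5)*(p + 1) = p^2 - 4*p - 5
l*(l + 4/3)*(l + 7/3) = l^3 + 11*l^2/3 + 28*l/9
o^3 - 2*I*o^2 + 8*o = o*(o - 4*I)*(o + 2*I)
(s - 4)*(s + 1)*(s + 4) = s^3 + s^2 - 16*s - 16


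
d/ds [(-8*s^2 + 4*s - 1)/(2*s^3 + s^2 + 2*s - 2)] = 2*(8*s^4 - 8*s^3 - 7*s^2 + 17*s - 3)/(4*s^6 + 4*s^5 + 9*s^4 - 4*s^3 - 8*s + 4)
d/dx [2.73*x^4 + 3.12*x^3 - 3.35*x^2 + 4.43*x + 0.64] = 10.92*x^3 + 9.36*x^2 - 6.7*x + 4.43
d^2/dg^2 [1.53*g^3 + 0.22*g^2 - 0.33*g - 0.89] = 9.18*g + 0.44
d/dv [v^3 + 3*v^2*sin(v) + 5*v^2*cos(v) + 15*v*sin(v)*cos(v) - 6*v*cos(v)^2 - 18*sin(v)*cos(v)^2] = -5*v^2*sin(v) + 3*v^2*cos(v) + 3*v^2 + 6*v*sin(v) + 6*v*sin(2*v) + 10*v*cos(v) + 15*v*cos(2*v) + 15*sin(2*v)/2 - 9*cos(v)/2 - 3*cos(2*v) - 27*cos(3*v)/2 - 3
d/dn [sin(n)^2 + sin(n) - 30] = sin(2*n) + cos(n)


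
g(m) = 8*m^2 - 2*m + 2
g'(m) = 16*m - 2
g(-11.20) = 1027.92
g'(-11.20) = -181.20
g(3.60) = 98.48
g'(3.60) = 55.60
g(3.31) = 83.03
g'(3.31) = 50.96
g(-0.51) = 5.10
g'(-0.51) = -10.16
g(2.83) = 60.41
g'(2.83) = 43.28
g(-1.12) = 14.28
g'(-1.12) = -19.92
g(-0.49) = 4.90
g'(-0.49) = -9.84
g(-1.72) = 29.11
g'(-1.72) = -29.52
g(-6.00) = 302.00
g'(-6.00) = -98.00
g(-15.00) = 1832.00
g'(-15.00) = -242.00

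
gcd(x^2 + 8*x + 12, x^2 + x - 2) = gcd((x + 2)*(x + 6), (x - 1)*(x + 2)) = x + 2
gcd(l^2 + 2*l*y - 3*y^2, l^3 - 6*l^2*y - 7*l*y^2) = 1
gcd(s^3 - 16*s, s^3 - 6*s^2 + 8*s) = s^2 - 4*s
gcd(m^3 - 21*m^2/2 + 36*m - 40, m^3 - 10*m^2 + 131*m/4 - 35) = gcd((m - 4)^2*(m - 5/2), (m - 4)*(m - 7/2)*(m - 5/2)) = m^2 - 13*m/2 + 10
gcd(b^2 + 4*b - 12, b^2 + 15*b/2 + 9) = b + 6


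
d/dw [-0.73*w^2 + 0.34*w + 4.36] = 0.34 - 1.46*w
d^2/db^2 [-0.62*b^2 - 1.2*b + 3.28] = -1.24000000000000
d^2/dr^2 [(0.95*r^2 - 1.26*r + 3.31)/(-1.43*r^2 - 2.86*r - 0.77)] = (12.923768*r^3 - 34.335444*r^2 - 89.547744*r - 53.535724)/(2.924207*r^6 + 17.545242*r^5 + 39.814203*r^4 + 42.288532*r^3 + 21.438417*r^2 + 5.087082*r + 0.456533)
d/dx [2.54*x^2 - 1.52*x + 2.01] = 5.08*x - 1.52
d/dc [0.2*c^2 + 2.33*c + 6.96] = 0.4*c + 2.33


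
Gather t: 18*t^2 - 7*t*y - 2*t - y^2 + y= 18*t^2 + t*(-7*y - 2) - y^2 + y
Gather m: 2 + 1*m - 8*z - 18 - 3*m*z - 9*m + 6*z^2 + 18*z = m*(-3*z - 8) + 6*z^2 + 10*z - 16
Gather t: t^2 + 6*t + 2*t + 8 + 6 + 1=t^2 + 8*t + 15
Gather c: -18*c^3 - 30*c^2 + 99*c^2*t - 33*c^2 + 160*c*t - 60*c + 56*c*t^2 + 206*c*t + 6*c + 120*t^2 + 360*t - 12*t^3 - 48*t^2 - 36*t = -18*c^3 + c^2*(99*t - 63) + c*(56*t^2 + 366*t - 54) - 12*t^3 + 72*t^2 + 324*t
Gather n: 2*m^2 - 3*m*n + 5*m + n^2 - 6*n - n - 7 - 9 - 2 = 2*m^2 + 5*m + n^2 + n*(-3*m - 7) - 18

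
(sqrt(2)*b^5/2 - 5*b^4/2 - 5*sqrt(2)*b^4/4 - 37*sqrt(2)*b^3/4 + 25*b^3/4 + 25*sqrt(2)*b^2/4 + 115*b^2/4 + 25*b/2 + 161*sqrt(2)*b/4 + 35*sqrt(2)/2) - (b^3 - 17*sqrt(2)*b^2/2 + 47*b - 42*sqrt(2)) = sqrt(2)*b^5/2 - 5*b^4/2 - 5*sqrt(2)*b^4/4 - 37*sqrt(2)*b^3/4 + 21*b^3/4 + 59*sqrt(2)*b^2/4 + 115*b^2/4 - 69*b/2 + 161*sqrt(2)*b/4 + 119*sqrt(2)/2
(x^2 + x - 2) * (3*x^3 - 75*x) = 3*x^5 + 3*x^4 - 81*x^3 - 75*x^2 + 150*x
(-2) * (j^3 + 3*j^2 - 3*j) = -2*j^3 - 6*j^2 + 6*j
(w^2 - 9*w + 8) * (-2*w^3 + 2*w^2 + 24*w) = -2*w^5 + 20*w^4 - 10*w^3 - 200*w^2 + 192*w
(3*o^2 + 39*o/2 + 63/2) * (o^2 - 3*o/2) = 3*o^4 + 15*o^3 + 9*o^2/4 - 189*o/4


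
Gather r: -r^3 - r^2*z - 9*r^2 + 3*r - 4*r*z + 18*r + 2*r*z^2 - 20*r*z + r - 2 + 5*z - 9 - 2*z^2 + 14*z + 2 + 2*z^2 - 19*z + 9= -r^3 + r^2*(-z - 9) + r*(2*z^2 - 24*z + 22)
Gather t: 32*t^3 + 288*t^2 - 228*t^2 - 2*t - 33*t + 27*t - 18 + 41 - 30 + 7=32*t^3 + 60*t^2 - 8*t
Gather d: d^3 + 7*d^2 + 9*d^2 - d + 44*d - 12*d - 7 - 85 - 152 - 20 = d^3 + 16*d^2 + 31*d - 264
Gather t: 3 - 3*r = 3 - 3*r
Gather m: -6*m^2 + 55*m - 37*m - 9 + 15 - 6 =-6*m^2 + 18*m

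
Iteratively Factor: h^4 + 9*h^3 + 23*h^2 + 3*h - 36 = (h - 1)*(h^3 + 10*h^2 + 33*h + 36) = (h - 1)*(h + 4)*(h^2 + 6*h + 9) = (h - 1)*(h + 3)*(h + 4)*(h + 3)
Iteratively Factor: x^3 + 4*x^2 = (x + 4)*(x^2) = x*(x + 4)*(x)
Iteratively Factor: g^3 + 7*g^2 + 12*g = (g)*(g^2 + 7*g + 12) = g*(g + 4)*(g + 3)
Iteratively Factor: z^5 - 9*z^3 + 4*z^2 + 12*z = (z - 2)*(z^4 + 2*z^3 - 5*z^2 - 6*z) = (z - 2)*(z + 3)*(z^3 - z^2 - 2*z) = z*(z - 2)*(z + 3)*(z^2 - z - 2) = z*(z - 2)^2*(z + 3)*(z + 1)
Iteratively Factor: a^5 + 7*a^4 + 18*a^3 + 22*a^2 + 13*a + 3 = (a + 3)*(a^4 + 4*a^3 + 6*a^2 + 4*a + 1) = (a + 1)*(a + 3)*(a^3 + 3*a^2 + 3*a + 1) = (a + 1)^2*(a + 3)*(a^2 + 2*a + 1) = (a + 1)^3*(a + 3)*(a + 1)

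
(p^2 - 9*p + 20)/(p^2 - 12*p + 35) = (p - 4)/(p - 7)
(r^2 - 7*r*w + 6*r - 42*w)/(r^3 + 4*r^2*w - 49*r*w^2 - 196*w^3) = (r + 6)/(r^2 + 11*r*w + 28*w^2)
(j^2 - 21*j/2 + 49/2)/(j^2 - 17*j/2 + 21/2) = (2*j - 7)/(2*j - 3)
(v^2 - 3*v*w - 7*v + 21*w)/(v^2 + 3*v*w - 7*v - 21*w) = (v - 3*w)/(v + 3*w)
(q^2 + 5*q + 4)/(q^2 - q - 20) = (q + 1)/(q - 5)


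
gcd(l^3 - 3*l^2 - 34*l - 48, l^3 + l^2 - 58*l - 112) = l^2 - 6*l - 16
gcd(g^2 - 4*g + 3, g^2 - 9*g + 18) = g - 3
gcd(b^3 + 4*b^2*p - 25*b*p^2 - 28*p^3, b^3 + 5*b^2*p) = 1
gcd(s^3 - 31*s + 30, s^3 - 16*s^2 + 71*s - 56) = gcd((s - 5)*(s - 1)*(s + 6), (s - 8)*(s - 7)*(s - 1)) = s - 1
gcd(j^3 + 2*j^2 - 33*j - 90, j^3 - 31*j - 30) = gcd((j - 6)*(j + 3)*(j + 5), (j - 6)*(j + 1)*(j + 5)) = j^2 - j - 30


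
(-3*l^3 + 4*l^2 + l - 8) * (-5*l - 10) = 15*l^4 + 10*l^3 - 45*l^2 + 30*l + 80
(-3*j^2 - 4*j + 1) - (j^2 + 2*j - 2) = -4*j^2 - 6*j + 3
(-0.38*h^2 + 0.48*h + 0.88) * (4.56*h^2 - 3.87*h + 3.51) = -1.7328*h^4 + 3.6594*h^3 + 0.821399999999999*h^2 - 1.7208*h + 3.0888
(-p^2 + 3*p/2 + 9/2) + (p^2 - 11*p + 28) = 65/2 - 19*p/2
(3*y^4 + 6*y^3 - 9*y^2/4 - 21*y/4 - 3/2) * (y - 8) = 3*y^5 - 18*y^4 - 201*y^3/4 + 51*y^2/4 + 81*y/2 + 12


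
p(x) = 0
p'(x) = 0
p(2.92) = 0.00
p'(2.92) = 0.00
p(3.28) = 0.00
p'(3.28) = 0.00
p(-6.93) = 0.00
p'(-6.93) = 0.00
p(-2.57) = 0.00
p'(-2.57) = 0.00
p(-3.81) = 0.00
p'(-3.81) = 0.00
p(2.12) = 0.00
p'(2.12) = 0.00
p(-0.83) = 0.00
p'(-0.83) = 0.00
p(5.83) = 0.00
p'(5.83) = 0.00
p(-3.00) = 0.00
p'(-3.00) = 0.00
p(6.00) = 0.00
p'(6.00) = 0.00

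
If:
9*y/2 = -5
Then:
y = -10/9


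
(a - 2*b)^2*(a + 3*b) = a^3 - a^2*b - 8*a*b^2 + 12*b^3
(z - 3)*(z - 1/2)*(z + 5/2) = z^3 - z^2 - 29*z/4 + 15/4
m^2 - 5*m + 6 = (m - 3)*(m - 2)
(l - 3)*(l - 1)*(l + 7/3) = l^3 - 5*l^2/3 - 19*l/3 + 7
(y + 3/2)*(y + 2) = y^2 + 7*y/2 + 3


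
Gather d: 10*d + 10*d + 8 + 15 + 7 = 20*d + 30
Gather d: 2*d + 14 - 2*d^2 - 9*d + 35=-2*d^2 - 7*d + 49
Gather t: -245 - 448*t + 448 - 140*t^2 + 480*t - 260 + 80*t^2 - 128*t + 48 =-60*t^2 - 96*t - 9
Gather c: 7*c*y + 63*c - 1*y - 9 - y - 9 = c*(7*y + 63) - 2*y - 18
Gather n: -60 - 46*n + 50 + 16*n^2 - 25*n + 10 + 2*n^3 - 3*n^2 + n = 2*n^3 + 13*n^2 - 70*n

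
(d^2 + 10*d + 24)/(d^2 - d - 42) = (d + 4)/(d - 7)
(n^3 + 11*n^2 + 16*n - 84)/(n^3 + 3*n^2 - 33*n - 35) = (n^2 + 4*n - 12)/(n^2 - 4*n - 5)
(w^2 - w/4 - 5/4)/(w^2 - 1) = (w - 5/4)/(w - 1)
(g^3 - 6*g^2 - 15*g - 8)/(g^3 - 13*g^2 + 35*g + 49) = (g^2 - 7*g - 8)/(g^2 - 14*g + 49)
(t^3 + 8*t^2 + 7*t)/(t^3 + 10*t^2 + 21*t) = (t + 1)/(t + 3)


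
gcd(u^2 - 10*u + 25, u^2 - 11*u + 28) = 1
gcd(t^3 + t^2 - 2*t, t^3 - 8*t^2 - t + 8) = t - 1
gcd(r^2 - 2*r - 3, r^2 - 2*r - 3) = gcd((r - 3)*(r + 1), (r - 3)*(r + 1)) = r^2 - 2*r - 3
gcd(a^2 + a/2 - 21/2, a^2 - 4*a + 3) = a - 3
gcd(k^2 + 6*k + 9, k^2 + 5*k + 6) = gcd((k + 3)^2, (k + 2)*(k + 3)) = k + 3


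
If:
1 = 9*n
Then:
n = 1/9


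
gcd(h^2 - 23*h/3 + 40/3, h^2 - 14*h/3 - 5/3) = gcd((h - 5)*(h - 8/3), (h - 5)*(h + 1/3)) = h - 5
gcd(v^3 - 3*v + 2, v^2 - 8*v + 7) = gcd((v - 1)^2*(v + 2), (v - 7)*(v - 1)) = v - 1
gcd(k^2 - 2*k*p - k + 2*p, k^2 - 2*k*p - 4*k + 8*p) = -k + 2*p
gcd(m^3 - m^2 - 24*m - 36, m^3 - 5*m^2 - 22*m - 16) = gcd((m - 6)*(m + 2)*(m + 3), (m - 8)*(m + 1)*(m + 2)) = m + 2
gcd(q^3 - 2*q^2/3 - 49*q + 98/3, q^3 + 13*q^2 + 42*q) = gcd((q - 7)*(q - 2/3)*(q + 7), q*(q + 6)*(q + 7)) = q + 7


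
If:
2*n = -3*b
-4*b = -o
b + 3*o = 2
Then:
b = 2/13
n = -3/13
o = 8/13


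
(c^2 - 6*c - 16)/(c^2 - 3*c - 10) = (c - 8)/(c - 5)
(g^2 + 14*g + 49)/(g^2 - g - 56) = (g + 7)/(g - 8)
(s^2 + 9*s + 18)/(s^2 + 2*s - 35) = (s^2 + 9*s + 18)/(s^2 + 2*s - 35)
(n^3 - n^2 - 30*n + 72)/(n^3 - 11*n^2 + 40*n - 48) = (n + 6)/(n - 4)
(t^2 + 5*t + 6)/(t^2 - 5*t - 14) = (t + 3)/(t - 7)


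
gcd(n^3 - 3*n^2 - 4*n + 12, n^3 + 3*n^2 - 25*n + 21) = n - 3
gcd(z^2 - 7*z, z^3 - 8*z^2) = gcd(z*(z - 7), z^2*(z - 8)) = z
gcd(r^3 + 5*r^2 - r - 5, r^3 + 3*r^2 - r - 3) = r^2 - 1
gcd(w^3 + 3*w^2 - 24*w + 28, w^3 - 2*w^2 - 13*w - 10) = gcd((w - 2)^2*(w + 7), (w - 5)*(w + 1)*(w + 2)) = 1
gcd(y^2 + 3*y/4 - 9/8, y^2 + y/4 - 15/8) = y + 3/2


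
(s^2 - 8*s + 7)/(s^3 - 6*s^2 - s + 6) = (s - 7)/(s^2 - 5*s - 6)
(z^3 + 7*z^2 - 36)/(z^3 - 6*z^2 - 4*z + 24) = (z^2 + 9*z + 18)/(z^2 - 4*z - 12)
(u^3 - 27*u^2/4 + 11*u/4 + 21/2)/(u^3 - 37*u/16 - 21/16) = 4*(u - 6)/(4*u + 3)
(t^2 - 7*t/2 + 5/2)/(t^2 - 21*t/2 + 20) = (t - 1)/(t - 8)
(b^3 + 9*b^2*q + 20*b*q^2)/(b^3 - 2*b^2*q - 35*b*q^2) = (-b - 4*q)/(-b + 7*q)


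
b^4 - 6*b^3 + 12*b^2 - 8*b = b*(b - 2)^3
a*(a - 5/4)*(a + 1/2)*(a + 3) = a^4 + 9*a^3/4 - 23*a^2/8 - 15*a/8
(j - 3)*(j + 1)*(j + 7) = j^3 + 5*j^2 - 17*j - 21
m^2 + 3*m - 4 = (m - 1)*(m + 4)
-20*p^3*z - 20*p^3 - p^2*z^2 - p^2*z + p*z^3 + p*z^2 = (-5*p + z)*(4*p + z)*(p*z + p)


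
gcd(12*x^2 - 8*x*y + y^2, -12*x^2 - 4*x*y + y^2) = 6*x - y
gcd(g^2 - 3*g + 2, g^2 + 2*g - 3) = g - 1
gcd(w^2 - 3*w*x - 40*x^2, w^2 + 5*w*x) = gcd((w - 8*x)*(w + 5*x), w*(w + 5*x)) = w + 5*x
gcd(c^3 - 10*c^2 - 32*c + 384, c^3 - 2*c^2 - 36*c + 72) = c + 6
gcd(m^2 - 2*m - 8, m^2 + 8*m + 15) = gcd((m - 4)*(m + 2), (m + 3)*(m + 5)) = 1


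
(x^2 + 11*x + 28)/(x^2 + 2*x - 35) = (x + 4)/(x - 5)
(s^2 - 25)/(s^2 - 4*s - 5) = (s + 5)/(s + 1)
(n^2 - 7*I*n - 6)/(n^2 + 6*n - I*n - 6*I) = (n - 6*I)/(n + 6)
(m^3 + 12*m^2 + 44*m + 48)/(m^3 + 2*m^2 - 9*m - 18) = (m^2 + 10*m + 24)/(m^2 - 9)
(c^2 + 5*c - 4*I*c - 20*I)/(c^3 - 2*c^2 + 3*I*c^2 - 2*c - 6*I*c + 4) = (c^2 + c*(5 - 4*I) - 20*I)/(c^3 + c^2*(-2 + 3*I) + c*(-2 - 6*I) + 4)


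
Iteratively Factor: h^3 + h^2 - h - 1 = (h + 1)*(h^2 - 1) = (h - 1)*(h + 1)*(h + 1)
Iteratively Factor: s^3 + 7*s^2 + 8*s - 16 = (s + 4)*(s^2 + 3*s - 4) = (s + 4)^2*(s - 1)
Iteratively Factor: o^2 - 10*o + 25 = (o - 5)*(o - 5)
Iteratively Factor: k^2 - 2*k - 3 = (k + 1)*(k - 3)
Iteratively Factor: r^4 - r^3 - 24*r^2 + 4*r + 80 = (r + 2)*(r^3 - 3*r^2 - 18*r + 40) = (r - 2)*(r + 2)*(r^2 - r - 20) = (r - 2)*(r + 2)*(r + 4)*(r - 5)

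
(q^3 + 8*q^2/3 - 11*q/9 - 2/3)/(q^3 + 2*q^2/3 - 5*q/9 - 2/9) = (q + 3)/(q + 1)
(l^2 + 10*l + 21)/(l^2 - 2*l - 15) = (l + 7)/(l - 5)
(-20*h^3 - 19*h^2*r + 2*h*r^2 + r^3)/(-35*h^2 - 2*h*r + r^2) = (-4*h^2 - 3*h*r + r^2)/(-7*h + r)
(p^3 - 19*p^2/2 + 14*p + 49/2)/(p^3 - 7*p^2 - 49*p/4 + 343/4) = 2*(p + 1)/(2*p + 7)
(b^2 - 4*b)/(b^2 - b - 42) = b*(4 - b)/(-b^2 + b + 42)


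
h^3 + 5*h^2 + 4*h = h*(h + 1)*(h + 4)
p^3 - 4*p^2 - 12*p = p*(p - 6)*(p + 2)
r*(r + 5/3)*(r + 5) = r^3 + 20*r^2/3 + 25*r/3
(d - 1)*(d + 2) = d^2 + d - 2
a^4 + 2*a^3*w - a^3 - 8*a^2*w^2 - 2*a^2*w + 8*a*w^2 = a*(a - 1)*(a - 2*w)*(a + 4*w)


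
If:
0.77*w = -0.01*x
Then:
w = -0.012987012987013*x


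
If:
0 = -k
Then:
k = 0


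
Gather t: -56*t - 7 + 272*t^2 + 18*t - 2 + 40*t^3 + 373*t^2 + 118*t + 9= 40*t^3 + 645*t^2 + 80*t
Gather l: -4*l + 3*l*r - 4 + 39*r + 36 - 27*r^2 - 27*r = l*(3*r - 4) - 27*r^2 + 12*r + 32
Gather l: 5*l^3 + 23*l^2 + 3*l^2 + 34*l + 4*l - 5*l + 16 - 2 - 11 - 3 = 5*l^3 + 26*l^2 + 33*l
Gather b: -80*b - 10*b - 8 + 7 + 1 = -90*b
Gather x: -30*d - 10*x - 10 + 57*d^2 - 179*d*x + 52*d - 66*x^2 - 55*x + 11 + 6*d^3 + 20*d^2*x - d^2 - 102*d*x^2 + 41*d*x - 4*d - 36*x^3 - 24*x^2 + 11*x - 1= 6*d^3 + 56*d^2 + 18*d - 36*x^3 + x^2*(-102*d - 90) + x*(20*d^2 - 138*d - 54)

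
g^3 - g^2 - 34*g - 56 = (g - 7)*(g + 2)*(g + 4)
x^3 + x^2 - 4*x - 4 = (x - 2)*(x + 1)*(x + 2)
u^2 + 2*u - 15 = (u - 3)*(u + 5)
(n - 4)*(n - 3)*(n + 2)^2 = n^4 - 3*n^3 - 12*n^2 + 20*n + 48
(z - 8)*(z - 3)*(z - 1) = z^3 - 12*z^2 + 35*z - 24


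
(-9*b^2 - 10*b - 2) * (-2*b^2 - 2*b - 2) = 18*b^4 + 38*b^3 + 42*b^2 + 24*b + 4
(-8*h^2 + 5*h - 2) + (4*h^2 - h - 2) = -4*h^2 + 4*h - 4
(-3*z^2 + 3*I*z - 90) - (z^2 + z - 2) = -4*z^2 - z + 3*I*z - 88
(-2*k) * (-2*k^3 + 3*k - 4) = 4*k^4 - 6*k^2 + 8*k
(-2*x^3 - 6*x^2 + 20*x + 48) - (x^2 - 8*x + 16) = -2*x^3 - 7*x^2 + 28*x + 32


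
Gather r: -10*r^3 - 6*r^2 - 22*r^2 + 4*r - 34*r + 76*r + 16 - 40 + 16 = -10*r^3 - 28*r^2 + 46*r - 8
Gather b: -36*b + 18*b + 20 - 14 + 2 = 8 - 18*b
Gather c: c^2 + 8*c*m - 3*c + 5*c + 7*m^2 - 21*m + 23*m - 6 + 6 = c^2 + c*(8*m + 2) + 7*m^2 + 2*m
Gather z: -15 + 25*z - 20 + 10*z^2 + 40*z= 10*z^2 + 65*z - 35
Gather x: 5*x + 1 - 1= 5*x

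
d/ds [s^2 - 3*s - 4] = 2*s - 3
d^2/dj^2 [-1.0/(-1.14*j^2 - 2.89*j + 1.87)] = (-2.5992*j^2 - 6.5892*j + 1.0*(2.28*j + 2.89)*(4.56*j + 5.78) + 4.2636)/(1.14*j^2 + 2.89*j - 1.87)^3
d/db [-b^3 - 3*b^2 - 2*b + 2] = -3*b^2 - 6*b - 2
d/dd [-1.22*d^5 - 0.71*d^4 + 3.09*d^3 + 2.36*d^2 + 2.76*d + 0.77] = -6.1*d^4 - 2.84*d^3 + 9.27*d^2 + 4.72*d + 2.76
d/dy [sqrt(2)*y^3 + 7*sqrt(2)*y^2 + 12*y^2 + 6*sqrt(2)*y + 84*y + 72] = 3*sqrt(2)*y^2 + 14*sqrt(2)*y + 24*y + 6*sqrt(2) + 84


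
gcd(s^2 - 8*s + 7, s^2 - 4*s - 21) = s - 7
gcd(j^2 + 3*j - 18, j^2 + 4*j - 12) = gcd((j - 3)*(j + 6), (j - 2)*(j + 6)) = j + 6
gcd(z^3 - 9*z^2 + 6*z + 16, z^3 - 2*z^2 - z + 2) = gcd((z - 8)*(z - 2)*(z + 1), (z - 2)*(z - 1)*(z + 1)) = z^2 - z - 2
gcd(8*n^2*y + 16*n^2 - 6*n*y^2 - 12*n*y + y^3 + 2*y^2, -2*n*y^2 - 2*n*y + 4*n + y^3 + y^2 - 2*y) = -2*n*y - 4*n + y^2 + 2*y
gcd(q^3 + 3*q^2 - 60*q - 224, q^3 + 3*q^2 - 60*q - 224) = q^3 + 3*q^2 - 60*q - 224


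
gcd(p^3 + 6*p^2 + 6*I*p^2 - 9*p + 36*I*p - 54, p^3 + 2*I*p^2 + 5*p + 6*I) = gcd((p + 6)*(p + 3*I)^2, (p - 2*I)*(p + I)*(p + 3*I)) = p + 3*I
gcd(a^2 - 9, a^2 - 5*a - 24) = a + 3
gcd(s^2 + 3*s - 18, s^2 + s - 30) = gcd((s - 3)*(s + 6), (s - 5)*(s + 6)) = s + 6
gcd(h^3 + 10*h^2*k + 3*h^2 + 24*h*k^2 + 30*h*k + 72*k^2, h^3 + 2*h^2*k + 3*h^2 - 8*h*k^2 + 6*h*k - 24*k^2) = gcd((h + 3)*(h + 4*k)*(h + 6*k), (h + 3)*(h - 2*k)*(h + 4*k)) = h^2 + 4*h*k + 3*h + 12*k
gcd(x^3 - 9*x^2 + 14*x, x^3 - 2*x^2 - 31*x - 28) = x - 7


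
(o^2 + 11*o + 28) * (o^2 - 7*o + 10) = o^4 + 4*o^3 - 39*o^2 - 86*o + 280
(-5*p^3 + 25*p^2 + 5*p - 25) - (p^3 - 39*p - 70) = -6*p^3 + 25*p^2 + 44*p + 45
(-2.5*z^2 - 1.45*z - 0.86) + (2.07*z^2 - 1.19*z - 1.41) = -0.43*z^2 - 2.64*z - 2.27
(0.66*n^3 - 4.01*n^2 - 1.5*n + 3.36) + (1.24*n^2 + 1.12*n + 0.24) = 0.66*n^3 - 2.77*n^2 - 0.38*n + 3.6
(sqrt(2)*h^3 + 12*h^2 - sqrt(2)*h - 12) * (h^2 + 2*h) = sqrt(2)*h^5 + 2*sqrt(2)*h^4 + 12*h^4 - sqrt(2)*h^3 + 24*h^3 - 12*h^2 - 2*sqrt(2)*h^2 - 24*h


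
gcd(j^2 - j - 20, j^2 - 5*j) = j - 5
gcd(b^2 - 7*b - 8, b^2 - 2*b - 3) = b + 1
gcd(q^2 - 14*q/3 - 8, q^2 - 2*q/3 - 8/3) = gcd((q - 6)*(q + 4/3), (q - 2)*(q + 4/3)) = q + 4/3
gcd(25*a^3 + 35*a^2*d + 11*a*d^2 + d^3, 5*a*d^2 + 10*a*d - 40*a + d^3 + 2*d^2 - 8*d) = 5*a + d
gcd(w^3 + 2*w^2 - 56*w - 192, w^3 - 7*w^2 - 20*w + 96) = w^2 - 4*w - 32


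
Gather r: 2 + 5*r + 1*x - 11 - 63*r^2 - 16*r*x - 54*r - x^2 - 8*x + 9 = -63*r^2 + r*(-16*x - 49) - x^2 - 7*x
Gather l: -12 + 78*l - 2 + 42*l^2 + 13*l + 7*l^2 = 49*l^2 + 91*l - 14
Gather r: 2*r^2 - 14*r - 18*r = 2*r^2 - 32*r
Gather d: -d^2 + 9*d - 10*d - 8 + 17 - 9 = -d^2 - d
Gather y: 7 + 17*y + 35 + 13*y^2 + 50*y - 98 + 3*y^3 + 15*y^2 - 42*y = 3*y^3 + 28*y^2 + 25*y - 56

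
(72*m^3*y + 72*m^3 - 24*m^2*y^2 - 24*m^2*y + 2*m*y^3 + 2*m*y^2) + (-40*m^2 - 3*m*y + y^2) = 72*m^3*y + 72*m^3 - 24*m^2*y^2 - 24*m^2*y - 40*m^2 + 2*m*y^3 + 2*m*y^2 - 3*m*y + y^2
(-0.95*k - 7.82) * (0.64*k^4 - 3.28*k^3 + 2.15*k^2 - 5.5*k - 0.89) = -0.608*k^5 - 1.8888*k^4 + 23.6071*k^3 - 11.588*k^2 + 43.8555*k + 6.9598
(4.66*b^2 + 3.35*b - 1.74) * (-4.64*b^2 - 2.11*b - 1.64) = -21.6224*b^4 - 25.3766*b^3 - 6.6373*b^2 - 1.8226*b + 2.8536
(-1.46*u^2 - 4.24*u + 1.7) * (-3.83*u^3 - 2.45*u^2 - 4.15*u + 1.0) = 5.5918*u^5 + 19.8162*u^4 + 9.936*u^3 + 11.971*u^2 - 11.295*u + 1.7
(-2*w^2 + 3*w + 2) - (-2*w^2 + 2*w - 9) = w + 11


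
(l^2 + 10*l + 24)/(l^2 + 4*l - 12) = (l + 4)/(l - 2)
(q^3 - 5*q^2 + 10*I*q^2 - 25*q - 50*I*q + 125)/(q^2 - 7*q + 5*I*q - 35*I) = (q^2 + 5*q*(-1 + I) - 25*I)/(q - 7)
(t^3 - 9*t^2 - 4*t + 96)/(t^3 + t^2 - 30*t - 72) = (t^2 - 12*t + 32)/(t^2 - 2*t - 24)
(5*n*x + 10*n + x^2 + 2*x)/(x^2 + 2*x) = (5*n + x)/x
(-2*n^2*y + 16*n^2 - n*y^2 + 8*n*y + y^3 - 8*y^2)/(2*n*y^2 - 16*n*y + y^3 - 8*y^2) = (-2*n^2 - n*y + y^2)/(y*(2*n + y))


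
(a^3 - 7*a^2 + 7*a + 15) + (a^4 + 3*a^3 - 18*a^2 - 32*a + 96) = a^4 + 4*a^3 - 25*a^2 - 25*a + 111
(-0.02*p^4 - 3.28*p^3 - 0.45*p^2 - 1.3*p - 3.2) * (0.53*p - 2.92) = -0.0106*p^5 - 1.68*p^4 + 9.3391*p^3 + 0.625*p^2 + 2.1*p + 9.344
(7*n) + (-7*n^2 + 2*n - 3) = -7*n^2 + 9*n - 3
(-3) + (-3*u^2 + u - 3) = -3*u^2 + u - 6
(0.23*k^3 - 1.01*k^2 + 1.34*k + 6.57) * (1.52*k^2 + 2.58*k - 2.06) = 0.3496*k^5 - 0.9418*k^4 - 1.0428*k^3 + 15.5242*k^2 + 14.1902*k - 13.5342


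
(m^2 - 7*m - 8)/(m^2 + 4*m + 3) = (m - 8)/(m + 3)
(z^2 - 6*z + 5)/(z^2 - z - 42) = (-z^2 + 6*z - 5)/(-z^2 + z + 42)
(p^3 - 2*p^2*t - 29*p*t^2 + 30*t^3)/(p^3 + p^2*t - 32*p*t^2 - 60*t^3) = (p - t)/(p + 2*t)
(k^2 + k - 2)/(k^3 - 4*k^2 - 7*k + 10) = 1/(k - 5)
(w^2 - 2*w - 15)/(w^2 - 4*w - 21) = (w - 5)/(w - 7)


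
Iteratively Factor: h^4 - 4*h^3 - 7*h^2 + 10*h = (h)*(h^3 - 4*h^2 - 7*h + 10) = h*(h - 1)*(h^2 - 3*h - 10) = h*(h - 1)*(h + 2)*(h - 5)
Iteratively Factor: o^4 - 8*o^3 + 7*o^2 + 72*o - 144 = (o - 3)*(o^3 - 5*o^2 - 8*o + 48) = (o - 4)*(o - 3)*(o^2 - o - 12) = (o - 4)*(o - 3)*(o + 3)*(o - 4)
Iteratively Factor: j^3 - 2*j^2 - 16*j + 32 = (j + 4)*(j^2 - 6*j + 8) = (j - 2)*(j + 4)*(j - 4)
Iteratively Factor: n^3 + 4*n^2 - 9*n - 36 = (n + 3)*(n^2 + n - 12) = (n + 3)*(n + 4)*(n - 3)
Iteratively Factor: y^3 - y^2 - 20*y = (y + 4)*(y^2 - 5*y) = (y - 5)*(y + 4)*(y)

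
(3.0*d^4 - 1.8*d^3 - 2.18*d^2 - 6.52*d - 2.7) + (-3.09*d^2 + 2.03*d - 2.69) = 3.0*d^4 - 1.8*d^3 - 5.27*d^2 - 4.49*d - 5.39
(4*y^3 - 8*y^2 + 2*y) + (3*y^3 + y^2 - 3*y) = 7*y^3 - 7*y^2 - y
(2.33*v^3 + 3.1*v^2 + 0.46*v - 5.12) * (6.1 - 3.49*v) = -8.1317*v^4 + 3.394*v^3 + 17.3046*v^2 + 20.6748*v - 31.232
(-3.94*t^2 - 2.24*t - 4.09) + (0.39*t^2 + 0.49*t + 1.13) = -3.55*t^2 - 1.75*t - 2.96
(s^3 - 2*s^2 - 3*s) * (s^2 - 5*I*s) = s^5 - 2*s^4 - 5*I*s^4 - 3*s^3 + 10*I*s^3 + 15*I*s^2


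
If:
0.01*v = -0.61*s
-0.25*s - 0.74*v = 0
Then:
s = 0.00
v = 0.00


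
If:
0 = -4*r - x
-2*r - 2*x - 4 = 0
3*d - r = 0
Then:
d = 2/9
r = 2/3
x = -8/3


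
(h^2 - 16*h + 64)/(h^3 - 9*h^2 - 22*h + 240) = (h - 8)/(h^2 - h - 30)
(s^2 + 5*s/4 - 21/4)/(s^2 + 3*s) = (s - 7/4)/s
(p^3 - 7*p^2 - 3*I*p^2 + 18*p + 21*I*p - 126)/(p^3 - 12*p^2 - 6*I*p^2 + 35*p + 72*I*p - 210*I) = (p + 3*I)/(p - 5)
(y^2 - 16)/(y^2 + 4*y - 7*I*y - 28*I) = (y - 4)/(y - 7*I)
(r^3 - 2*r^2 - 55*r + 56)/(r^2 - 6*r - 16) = (r^2 + 6*r - 7)/(r + 2)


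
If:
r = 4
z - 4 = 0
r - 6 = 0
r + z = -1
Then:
No Solution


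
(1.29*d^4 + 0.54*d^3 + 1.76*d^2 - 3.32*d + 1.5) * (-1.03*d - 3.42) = -1.3287*d^5 - 4.968*d^4 - 3.6596*d^3 - 2.5996*d^2 + 9.8094*d - 5.13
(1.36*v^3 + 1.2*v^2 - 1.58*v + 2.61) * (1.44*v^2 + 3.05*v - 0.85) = 1.9584*v^5 + 5.876*v^4 + 0.2288*v^3 - 2.0806*v^2 + 9.3035*v - 2.2185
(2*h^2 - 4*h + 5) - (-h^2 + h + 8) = 3*h^2 - 5*h - 3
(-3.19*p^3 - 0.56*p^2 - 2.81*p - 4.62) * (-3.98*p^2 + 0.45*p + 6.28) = 12.6962*p^5 + 0.7933*p^4 - 9.1014*p^3 + 13.6063*p^2 - 19.7258*p - 29.0136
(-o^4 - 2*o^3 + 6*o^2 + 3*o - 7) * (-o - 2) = o^5 + 4*o^4 - 2*o^3 - 15*o^2 + o + 14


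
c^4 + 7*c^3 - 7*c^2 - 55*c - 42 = (c - 3)*(c + 1)*(c + 2)*(c + 7)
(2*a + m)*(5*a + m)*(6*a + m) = 60*a^3 + 52*a^2*m + 13*a*m^2 + m^3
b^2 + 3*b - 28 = (b - 4)*(b + 7)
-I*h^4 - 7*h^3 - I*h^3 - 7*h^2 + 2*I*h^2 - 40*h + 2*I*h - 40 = (h - 5*I)*(h - 4*I)*(h + 2*I)*(-I*h - I)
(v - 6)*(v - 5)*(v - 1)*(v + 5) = v^4 - 7*v^3 - 19*v^2 + 175*v - 150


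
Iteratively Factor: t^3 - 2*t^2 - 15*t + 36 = (t - 3)*(t^2 + t - 12) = (t - 3)*(t + 4)*(t - 3)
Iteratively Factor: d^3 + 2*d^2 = (d)*(d^2 + 2*d) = d*(d + 2)*(d)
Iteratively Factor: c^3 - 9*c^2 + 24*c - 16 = (c - 4)*(c^2 - 5*c + 4) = (c - 4)^2*(c - 1)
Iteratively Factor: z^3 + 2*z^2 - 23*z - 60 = (z + 3)*(z^2 - z - 20) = (z + 3)*(z + 4)*(z - 5)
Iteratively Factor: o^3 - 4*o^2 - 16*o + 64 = (o - 4)*(o^2 - 16) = (o - 4)^2*(o + 4)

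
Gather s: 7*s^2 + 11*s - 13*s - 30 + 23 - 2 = 7*s^2 - 2*s - 9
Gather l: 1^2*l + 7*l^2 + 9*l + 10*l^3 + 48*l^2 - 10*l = 10*l^3 + 55*l^2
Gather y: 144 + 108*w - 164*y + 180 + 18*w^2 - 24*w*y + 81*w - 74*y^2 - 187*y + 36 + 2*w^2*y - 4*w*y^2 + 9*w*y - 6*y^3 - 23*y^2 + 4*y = 18*w^2 + 189*w - 6*y^3 + y^2*(-4*w - 97) + y*(2*w^2 - 15*w - 347) + 360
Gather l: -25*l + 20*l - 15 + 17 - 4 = -5*l - 2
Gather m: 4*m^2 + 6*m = 4*m^2 + 6*m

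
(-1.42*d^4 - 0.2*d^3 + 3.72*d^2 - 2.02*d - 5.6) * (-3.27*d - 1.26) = 4.6434*d^5 + 2.4432*d^4 - 11.9124*d^3 + 1.9182*d^2 + 20.8572*d + 7.056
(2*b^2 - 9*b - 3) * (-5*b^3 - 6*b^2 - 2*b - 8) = -10*b^5 + 33*b^4 + 65*b^3 + 20*b^2 + 78*b + 24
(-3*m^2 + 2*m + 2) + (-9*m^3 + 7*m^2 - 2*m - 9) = -9*m^3 + 4*m^2 - 7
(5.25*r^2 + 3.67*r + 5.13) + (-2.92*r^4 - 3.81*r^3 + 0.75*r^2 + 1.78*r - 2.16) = -2.92*r^4 - 3.81*r^3 + 6.0*r^2 + 5.45*r + 2.97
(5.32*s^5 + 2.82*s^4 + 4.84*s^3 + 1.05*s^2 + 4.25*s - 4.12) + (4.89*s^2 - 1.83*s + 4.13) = 5.32*s^5 + 2.82*s^4 + 4.84*s^3 + 5.94*s^2 + 2.42*s + 0.00999999999999979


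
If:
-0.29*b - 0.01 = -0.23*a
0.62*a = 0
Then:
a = 0.00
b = -0.03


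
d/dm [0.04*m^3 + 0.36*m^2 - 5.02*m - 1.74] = 0.12*m^2 + 0.72*m - 5.02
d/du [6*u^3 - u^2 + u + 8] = 18*u^2 - 2*u + 1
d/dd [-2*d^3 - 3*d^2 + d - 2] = -6*d^2 - 6*d + 1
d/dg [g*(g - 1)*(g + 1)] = 3*g^2 - 1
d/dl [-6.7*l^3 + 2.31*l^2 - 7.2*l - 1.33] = -20.1*l^2 + 4.62*l - 7.2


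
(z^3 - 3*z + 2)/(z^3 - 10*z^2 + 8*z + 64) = (z^2 - 2*z + 1)/(z^2 - 12*z + 32)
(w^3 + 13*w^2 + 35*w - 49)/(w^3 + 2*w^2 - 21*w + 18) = (w^2 + 14*w + 49)/(w^2 + 3*w - 18)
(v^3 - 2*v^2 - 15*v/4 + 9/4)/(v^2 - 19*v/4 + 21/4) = (4*v^2 + 4*v - 3)/(4*v - 7)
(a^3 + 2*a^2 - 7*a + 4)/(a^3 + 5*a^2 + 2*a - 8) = (a - 1)/(a + 2)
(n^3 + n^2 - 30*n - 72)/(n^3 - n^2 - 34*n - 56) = (n^2 - 3*n - 18)/(n^2 - 5*n - 14)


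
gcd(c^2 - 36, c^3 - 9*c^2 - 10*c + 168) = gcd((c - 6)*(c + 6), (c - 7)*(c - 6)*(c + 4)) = c - 6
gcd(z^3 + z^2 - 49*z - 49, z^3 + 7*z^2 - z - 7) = z^2 + 8*z + 7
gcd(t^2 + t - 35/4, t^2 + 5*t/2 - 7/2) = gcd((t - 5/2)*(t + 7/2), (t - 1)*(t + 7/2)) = t + 7/2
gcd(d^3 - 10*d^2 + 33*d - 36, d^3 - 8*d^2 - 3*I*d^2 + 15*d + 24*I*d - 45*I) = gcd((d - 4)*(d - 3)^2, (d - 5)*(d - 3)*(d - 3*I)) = d - 3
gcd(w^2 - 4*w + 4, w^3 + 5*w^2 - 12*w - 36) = 1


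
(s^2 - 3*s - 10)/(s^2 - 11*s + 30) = (s + 2)/(s - 6)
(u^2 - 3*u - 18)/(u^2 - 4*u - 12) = (u + 3)/(u + 2)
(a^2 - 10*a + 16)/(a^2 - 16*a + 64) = (a - 2)/(a - 8)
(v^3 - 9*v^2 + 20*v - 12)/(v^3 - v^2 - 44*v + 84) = (v - 1)/(v + 7)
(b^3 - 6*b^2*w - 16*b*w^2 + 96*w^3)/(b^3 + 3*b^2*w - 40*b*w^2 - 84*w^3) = (b^2 - 16*w^2)/(b^2 + 9*b*w + 14*w^2)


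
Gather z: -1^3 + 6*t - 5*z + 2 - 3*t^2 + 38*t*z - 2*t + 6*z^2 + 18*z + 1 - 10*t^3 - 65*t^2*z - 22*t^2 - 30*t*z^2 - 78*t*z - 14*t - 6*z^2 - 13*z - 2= -10*t^3 - 25*t^2 - 30*t*z^2 - 10*t + z*(-65*t^2 - 40*t)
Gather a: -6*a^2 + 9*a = -6*a^2 + 9*a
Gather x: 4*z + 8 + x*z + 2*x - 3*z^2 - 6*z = x*(z + 2) - 3*z^2 - 2*z + 8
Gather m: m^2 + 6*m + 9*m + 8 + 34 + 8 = m^2 + 15*m + 50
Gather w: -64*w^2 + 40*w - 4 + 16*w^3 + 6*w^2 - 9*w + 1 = 16*w^3 - 58*w^2 + 31*w - 3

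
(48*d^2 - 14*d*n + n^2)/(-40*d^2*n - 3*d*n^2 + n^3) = (-6*d + n)/(n*(5*d + n))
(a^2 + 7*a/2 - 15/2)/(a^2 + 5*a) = (a - 3/2)/a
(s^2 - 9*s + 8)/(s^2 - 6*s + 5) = (s - 8)/(s - 5)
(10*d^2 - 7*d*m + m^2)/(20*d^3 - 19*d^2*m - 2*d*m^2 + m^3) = (2*d - m)/(4*d^2 - 3*d*m - m^2)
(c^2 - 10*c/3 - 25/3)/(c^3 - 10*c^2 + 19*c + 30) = (c + 5/3)/(c^2 - 5*c - 6)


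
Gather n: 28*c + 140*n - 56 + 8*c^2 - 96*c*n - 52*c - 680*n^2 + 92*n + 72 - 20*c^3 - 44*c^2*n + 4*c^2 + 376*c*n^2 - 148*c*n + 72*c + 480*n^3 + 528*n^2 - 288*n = -20*c^3 + 12*c^2 + 48*c + 480*n^3 + n^2*(376*c - 152) + n*(-44*c^2 - 244*c - 56) + 16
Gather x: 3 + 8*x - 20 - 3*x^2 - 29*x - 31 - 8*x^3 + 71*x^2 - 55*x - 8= -8*x^3 + 68*x^2 - 76*x - 56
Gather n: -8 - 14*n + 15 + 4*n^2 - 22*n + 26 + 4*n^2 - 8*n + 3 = 8*n^2 - 44*n + 36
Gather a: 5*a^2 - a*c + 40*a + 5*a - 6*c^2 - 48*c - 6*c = 5*a^2 + a*(45 - c) - 6*c^2 - 54*c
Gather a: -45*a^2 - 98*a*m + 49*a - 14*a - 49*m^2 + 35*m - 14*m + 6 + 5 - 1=-45*a^2 + a*(35 - 98*m) - 49*m^2 + 21*m + 10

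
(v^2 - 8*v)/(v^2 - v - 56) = v/(v + 7)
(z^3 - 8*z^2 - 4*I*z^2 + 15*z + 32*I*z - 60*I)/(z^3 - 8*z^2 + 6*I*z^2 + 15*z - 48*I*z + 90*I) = (z - 4*I)/(z + 6*I)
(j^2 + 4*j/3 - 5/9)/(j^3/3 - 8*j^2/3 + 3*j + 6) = (9*j^2 + 12*j - 5)/(3*(j^3 - 8*j^2 + 9*j + 18))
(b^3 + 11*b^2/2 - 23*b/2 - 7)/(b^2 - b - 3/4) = 2*(b^2 + 5*b - 14)/(2*b - 3)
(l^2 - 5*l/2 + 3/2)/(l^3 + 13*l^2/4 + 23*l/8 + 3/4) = 4*(2*l^2 - 5*l + 3)/(8*l^3 + 26*l^2 + 23*l + 6)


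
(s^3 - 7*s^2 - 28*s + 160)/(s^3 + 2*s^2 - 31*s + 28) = (s^2 - 3*s - 40)/(s^2 + 6*s - 7)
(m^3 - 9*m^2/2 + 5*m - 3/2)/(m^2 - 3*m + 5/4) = 2*(m^2 - 4*m + 3)/(2*m - 5)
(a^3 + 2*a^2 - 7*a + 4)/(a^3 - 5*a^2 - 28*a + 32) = (a - 1)/(a - 8)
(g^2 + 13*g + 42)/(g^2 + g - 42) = (g + 6)/(g - 6)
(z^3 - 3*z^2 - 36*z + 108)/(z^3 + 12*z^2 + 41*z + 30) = (z^2 - 9*z + 18)/(z^2 + 6*z + 5)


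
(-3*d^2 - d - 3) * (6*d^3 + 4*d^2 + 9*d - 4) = -18*d^5 - 18*d^4 - 49*d^3 - 9*d^2 - 23*d + 12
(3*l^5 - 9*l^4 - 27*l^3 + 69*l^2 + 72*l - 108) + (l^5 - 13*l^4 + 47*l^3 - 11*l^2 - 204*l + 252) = 4*l^5 - 22*l^4 + 20*l^3 + 58*l^2 - 132*l + 144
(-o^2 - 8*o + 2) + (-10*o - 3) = -o^2 - 18*o - 1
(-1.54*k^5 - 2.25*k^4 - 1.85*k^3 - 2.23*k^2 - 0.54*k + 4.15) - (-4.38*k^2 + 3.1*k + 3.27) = -1.54*k^5 - 2.25*k^4 - 1.85*k^3 + 2.15*k^2 - 3.64*k + 0.88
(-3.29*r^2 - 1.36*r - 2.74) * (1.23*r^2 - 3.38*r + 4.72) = -4.0467*r^4 + 9.4474*r^3 - 14.3022*r^2 + 2.842*r - 12.9328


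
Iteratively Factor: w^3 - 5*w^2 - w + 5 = (w - 5)*(w^2 - 1) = (w - 5)*(w - 1)*(w + 1)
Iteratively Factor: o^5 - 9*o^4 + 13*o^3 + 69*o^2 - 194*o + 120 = (o - 2)*(o^4 - 7*o^3 - o^2 + 67*o - 60) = (o - 4)*(o - 2)*(o^3 - 3*o^2 - 13*o + 15) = (o - 4)*(o - 2)*(o + 3)*(o^2 - 6*o + 5) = (o - 4)*(o - 2)*(o - 1)*(o + 3)*(o - 5)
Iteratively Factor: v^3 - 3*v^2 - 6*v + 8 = (v + 2)*(v^2 - 5*v + 4) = (v - 1)*(v + 2)*(v - 4)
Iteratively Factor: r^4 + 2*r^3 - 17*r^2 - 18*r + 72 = (r + 4)*(r^3 - 2*r^2 - 9*r + 18) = (r + 3)*(r + 4)*(r^2 - 5*r + 6) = (r - 2)*(r + 3)*(r + 4)*(r - 3)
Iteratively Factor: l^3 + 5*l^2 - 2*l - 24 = (l - 2)*(l^2 + 7*l + 12) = (l - 2)*(l + 4)*(l + 3)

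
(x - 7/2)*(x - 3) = x^2 - 13*x/2 + 21/2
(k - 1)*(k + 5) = k^2 + 4*k - 5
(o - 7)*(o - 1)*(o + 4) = o^3 - 4*o^2 - 25*o + 28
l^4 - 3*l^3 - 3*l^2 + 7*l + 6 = (l - 3)*(l - 2)*(l + 1)^2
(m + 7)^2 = m^2 + 14*m + 49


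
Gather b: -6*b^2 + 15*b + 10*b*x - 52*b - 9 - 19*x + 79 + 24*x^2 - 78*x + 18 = -6*b^2 + b*(10*x - 37) + 24*x^2 - 97*x + 88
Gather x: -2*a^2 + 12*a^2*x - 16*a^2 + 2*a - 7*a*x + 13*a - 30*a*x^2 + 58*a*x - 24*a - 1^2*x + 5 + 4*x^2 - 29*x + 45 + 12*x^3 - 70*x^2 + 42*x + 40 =-18*a^2 - 9*a + 12*x^3 + x^2*(-30*a - 66) + x*(12*a^2 + 51*a + 12) + 90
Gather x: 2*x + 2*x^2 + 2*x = 2*x^2 + 4*x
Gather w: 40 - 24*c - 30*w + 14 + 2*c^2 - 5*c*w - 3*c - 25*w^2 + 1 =2*c^2 - 27*c - 25*w^2 + w*(-5*c - 30) + 55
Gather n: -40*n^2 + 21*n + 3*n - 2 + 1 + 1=-40*n^2 + 24*n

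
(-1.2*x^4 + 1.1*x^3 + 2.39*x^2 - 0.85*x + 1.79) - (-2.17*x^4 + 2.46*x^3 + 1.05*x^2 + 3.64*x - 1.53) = 0.97*x^4 - 1.36*x^3 + 1.34*x^2 - 4.49*x + 3.32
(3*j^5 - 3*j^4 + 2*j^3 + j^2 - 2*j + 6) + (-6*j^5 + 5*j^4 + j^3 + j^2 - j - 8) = -3*j^5 + 2*j^4 + 3*j^3 + 2*j^2 - 3*j - 2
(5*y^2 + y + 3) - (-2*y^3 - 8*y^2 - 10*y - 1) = 2*y^3 + 13*y^2 + 11*y + 4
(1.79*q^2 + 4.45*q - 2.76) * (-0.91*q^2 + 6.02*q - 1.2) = -1.6289*q^4 + 6.7263*q^3 + 27.1526*q^2 - 21.9552*q + 3.312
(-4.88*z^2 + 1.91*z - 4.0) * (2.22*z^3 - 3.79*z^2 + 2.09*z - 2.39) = -10.8336*z^5 + 22.7354*z^4 - 26.3181*z^3 + 30.8151*z^2 - 12.9249*z + 9.56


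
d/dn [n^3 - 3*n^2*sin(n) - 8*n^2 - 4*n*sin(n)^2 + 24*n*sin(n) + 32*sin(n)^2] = -3*n^2*cos(n) + 3*n^2 - 6*n*sin(n) - 4*n*sin(2*n) + 24*n*cos(n) - 16*n - 4*sin(n)^2 + 24*sin(n) + 32*sin(2*n)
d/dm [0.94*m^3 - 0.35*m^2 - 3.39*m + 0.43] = 2.82*m^2 - 0.7*m - 3.39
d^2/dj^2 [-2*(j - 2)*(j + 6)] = -4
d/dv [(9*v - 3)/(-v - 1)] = -12/(v + 1)^2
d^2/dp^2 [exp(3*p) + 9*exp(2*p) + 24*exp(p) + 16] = (9*exp(2*p) + 36*exp(p) + 24)*exp(p)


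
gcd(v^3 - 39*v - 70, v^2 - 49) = v - 7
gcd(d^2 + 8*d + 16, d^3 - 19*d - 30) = 1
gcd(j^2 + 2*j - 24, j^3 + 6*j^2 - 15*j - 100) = j - 4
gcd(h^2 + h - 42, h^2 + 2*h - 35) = h + 7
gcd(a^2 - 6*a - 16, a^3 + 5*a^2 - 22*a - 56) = a + 2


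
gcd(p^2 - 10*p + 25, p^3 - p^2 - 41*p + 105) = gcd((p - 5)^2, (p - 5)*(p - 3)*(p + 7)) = p - 5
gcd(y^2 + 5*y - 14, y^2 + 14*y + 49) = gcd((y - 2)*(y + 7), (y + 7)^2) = y + 7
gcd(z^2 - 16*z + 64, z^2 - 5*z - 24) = z - 8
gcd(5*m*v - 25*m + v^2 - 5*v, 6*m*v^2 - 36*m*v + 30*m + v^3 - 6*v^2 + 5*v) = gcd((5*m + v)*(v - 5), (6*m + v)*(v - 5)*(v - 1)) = v - 5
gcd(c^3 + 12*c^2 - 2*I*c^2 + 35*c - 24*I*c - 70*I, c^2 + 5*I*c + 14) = c - 2*I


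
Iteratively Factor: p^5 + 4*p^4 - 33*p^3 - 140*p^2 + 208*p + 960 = (p - 5)*(p^4 + 9*p^3 + 12*p^2 - 80*p - 192) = (p - 5)*(p + 4)*(p^3 + 5*p^2 - 8*p - 48) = (p - 5)*(p + 4)^2*(p^2 + p - 12) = (p - 5)*(p - 3)*(p + 4)^2*(p + 4)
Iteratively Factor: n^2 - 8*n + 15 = (n - 5)*(n - 3)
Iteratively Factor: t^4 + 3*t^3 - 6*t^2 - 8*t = (t)*(t^3 + 3*t^2 - 6*t - 8) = t*(t + 4)*(t^2 - t - 2) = t*(t - 2)*(t + 4)*(t + 1)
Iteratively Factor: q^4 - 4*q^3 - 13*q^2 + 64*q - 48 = (q - 4)*(q^3 - 13*q + 12) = (q - 4)*(q - 1)*(q^2 + q - 12) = (q - 4)*(q - 3)*(q - 1)*(q + 4)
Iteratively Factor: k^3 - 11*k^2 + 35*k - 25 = (k - 1)*(k^2 - 10*k + 25) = (k - 5)*(k - 1)*(k - 5)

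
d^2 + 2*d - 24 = (d - 4)*(d + 6)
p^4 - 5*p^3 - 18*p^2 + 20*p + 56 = (p - 7)*(p - 2)*(p + 2)^2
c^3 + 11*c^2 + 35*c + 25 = (c + 1)*(c + 5)^2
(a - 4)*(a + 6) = a^2 + 2*a - 24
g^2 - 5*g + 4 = (g - 4)*(g - 1)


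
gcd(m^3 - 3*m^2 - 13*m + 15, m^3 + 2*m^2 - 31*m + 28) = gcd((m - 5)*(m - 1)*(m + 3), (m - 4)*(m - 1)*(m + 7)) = m - 1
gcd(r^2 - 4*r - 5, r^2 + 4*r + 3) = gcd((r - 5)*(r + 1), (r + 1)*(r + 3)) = r + 1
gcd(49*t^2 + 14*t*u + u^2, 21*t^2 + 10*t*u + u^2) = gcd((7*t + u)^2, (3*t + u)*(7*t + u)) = 7*t + u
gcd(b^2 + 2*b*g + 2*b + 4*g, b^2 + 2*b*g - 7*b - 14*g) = b + 2*g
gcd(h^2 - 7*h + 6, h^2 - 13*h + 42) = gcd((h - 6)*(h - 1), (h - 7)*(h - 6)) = h - 6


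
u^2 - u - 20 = (u - 5)*(u + 4)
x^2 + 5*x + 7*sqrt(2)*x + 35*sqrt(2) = (x + 5)*(x + 7*sqrt(2))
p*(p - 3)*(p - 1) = p^3 - 4*p^2 + 3*p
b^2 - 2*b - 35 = (b - 7)*(b + 5)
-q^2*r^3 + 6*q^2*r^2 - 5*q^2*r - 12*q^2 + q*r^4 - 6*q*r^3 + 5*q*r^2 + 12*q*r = (-q + r)*(r - 4)*(r - 3)*(q*r + q)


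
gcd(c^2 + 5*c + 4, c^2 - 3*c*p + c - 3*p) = c + 1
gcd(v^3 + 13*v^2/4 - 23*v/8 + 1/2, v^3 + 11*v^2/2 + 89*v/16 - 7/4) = v^2 + 15*v/4 - 1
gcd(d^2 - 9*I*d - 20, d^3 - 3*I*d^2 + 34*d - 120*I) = d^2 - 9*I*d - 20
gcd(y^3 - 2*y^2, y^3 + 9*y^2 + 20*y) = y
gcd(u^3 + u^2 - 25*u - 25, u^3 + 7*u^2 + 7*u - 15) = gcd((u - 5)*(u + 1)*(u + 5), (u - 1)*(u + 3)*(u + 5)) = u + 5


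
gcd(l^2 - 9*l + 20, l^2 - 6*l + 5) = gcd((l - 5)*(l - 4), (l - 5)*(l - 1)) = l - 5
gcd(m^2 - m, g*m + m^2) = m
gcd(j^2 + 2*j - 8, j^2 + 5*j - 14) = j - 2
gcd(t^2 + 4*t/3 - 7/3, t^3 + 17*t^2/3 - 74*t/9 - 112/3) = t + 7/3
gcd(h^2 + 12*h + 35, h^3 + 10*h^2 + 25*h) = h + 5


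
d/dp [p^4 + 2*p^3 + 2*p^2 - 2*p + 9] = 4*p^3 + 6*p^2 + 4*p - 2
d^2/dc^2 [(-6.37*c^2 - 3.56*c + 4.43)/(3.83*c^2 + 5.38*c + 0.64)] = (158.070228*c^3 + 483.584226*c^2 + 600.049164*c + 254.027032)/(56.181887*c^6 + 236.756046*c^5 + 360.735444*c^4 + 234.845608*c^3 + 60.279552*c^2 + 6.610944*c + 0.262144)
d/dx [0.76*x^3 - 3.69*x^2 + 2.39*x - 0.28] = 2.28*x^2 - 7.38*x + 2.39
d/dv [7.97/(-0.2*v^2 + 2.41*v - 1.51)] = (3.188*v - 19.2077)/(0.2*v^2 - 2.41*v + 1.51)^2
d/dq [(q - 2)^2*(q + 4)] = 3*q^2 - 12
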